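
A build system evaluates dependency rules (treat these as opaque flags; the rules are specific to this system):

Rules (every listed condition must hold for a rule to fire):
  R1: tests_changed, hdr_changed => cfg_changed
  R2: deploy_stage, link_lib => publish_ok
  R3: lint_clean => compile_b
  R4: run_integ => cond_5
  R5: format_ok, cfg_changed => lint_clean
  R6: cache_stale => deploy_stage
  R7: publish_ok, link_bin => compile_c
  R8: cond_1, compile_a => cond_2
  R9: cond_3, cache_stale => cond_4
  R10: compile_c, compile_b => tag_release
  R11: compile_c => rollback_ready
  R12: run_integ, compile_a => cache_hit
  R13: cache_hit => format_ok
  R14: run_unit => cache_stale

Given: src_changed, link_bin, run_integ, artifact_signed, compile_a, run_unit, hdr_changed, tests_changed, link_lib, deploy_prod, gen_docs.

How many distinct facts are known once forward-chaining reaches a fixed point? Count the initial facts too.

23

Round 1 — R1, R4, R12, R14, derive cfg_changed, cond_5, cache_hit, cache_stale.
Round 2 — R6, R13, derive deploy_stage, format_ok.
Round 3 — R2, R5, derive publish_ok, lint_clean.
Round 4 — R3, R7, derive compile_b, compile_c.
Round 5 — R10, R11, derive tag_release, rollback_ready.
Closure: {artifact_signed, cache_hit, cache_stale, cfg_changed, compile_a, compile_b, compile_c, cond_5, deploy_prod, deploy_stage, format_ok, gen_docs, hdr_changed, link_bin, link_lib, lint_clean, publish_ok, rollback_ready, run_integ, run_unit, src_changed, tag_release, tests_changed} — 23 facts.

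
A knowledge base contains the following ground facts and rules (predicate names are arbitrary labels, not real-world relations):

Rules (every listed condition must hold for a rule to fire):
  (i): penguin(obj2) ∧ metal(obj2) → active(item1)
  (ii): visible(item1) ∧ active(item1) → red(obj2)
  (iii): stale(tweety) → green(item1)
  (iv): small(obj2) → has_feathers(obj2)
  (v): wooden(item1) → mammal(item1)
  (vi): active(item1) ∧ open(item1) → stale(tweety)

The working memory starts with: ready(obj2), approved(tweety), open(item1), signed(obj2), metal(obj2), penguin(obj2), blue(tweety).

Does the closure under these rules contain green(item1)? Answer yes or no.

Round 1 fires (i), giving active(item1).
Round 2 fires (vi), giving stale(tweety).
Round 3 fires (iii), giving green(item1).
green(item1) appears in round 3, so it is derivable.

yes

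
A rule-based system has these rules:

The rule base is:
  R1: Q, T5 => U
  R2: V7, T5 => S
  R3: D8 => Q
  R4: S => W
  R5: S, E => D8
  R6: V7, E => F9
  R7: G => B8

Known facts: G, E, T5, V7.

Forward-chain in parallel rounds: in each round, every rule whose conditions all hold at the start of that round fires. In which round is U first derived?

Round 1 fires R2, R6, R7, giving S, F9, B8.
Round 2 fires R4, R5, giving W, D8.
Round 3 fires R3, giving Q.
Round 4 fires R1, giving U.
U first appears in round 4.

4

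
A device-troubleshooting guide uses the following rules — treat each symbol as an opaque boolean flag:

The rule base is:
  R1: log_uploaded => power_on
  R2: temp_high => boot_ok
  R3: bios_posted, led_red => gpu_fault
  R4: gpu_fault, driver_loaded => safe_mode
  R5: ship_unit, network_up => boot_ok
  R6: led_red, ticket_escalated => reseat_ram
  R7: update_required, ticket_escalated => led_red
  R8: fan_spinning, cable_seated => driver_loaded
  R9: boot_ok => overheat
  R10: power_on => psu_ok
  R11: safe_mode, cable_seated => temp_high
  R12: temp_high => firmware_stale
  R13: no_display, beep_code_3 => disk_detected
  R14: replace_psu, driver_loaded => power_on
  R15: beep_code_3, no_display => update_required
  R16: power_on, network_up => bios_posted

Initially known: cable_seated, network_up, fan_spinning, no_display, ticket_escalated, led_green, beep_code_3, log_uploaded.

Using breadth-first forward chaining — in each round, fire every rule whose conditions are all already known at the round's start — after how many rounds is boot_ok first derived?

[1] R1 [log_uploaded => power_on]; R8 [fan_spinning, cable_seated => driver_loaded]; R13 [no_display, beep_code_3 => disk_detected]; R15 [beep_code_3, no_display => update_required]. ⇒ new: power_on, driver_loaded, disk_detected, update_required.
[2] R7 [update_required, ticket_escalated => led_red]; R10 [power_on => psu_ok]; R16 [power_on, network_up => bios_posted]. ⇒ new: led_red, psu_ok, bios_posted.
[3] R3 [bios_posted, led_red => gpu_fault]; R6 [led_red, ticket_escalated => reseat_ram]. ⇒ new: gpu_fault, reseat_ram.
[4] R4 [gpu_fault, driver_loaded => safe_mode]. ⇒ new: safe_mode.
[5] R11 [safe_mode, cable_seated => temp_high]. ⇒ new: temp_high.
[6] R2 [temp_high => boot_ok]; R12 [temp_high => firmware_stale]. ⇒ new: boot_ok, firmware_stale.
boot_ok first appears in round 6.

6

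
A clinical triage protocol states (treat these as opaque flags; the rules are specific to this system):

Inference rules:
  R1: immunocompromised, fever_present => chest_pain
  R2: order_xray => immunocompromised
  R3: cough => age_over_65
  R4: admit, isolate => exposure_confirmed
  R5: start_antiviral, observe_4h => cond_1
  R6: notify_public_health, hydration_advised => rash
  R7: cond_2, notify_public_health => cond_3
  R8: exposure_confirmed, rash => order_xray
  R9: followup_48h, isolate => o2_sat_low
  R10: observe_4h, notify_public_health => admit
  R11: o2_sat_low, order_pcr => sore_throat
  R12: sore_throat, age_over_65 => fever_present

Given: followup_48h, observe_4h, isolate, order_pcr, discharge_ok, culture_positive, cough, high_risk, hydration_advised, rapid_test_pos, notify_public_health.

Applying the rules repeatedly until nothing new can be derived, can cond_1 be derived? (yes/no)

no

Round 1: R3 [cough => age_over_65]; R6 [notify_public_health, hydration_advised => rash]; R9 [followup_48h, isolate => o2_sat_low]; R10 [observe_4h, notify_public_health => admit]. New: age_over_65, rash, o2_sat_low, admit.
Round 2: R4 [admit, isolate => exposure_confirmed]; R11 [o2_sat_low, order_pcr => sore_throat]. New: exposure_confirmed, sore_throat.
Round 3: R8 [exposure_confirmed, rash => order_xray]; R12 [sore_throat, age_over_65 => fever_present]. New: order_xray, fever_present.
Round 4: R2 [order_xray => immunocompromised]. New: immunocompromised.
Round 5: R1 [immunocompromised, fever_present => chest_pain]. New: chest_pain.
Fixed point reached. cond_1 is concluded only by R5; R5 needs start_antiviral (never derived).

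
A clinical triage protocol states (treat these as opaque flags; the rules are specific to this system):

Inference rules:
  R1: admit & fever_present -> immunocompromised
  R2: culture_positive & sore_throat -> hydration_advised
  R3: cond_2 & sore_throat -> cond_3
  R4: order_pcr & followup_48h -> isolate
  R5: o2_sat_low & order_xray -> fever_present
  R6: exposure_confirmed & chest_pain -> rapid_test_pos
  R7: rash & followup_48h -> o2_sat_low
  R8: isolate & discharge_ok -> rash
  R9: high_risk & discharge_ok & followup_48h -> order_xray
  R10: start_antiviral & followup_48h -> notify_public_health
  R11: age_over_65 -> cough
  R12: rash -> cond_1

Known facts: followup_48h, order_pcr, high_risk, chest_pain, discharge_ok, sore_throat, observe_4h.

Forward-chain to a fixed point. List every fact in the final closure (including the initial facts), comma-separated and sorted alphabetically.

chest_pain, cond_1, discharge_ok, fever_present, followup_48h, high_risk, isolate, o2_sat_low, observe_4h, order_pcr, order_xray, rash, sore_throat

Round 1 fires R4, R9, giving isolate, order_xray.
Round 2 fires R8, giving rash.
Round 3 fires R7, R12, giving o2_sat_low, cond_1.
Round 4 fires R5, giving fever_present.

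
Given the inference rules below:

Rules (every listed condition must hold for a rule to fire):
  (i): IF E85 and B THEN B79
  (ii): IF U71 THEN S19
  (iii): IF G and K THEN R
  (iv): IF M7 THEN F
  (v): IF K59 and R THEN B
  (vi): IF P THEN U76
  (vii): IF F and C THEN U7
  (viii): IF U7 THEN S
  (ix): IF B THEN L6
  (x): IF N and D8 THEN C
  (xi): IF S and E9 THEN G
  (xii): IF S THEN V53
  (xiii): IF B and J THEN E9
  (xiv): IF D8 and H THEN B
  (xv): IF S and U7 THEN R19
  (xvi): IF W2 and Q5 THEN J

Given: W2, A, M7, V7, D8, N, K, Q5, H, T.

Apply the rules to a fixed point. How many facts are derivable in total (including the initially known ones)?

Round 1 fires (iv), (x), (xiv), (xvi), giving F, C, B, J.
Round 2 fires (vii), (ix), (xiii), giving U7, L6, E9.
Round 3 fires (viii), giving S.
Round 4 fires (xi), (xii), (xv), giving G, V53, R19.
Round 5 fires (iii), giving R.
Closure: {A, B, C, D8, E9, F, G, H, J, K, L6, M7, N, Q5, R, R19, S, T, U7, V53, V7, W2} — 22 facts.

22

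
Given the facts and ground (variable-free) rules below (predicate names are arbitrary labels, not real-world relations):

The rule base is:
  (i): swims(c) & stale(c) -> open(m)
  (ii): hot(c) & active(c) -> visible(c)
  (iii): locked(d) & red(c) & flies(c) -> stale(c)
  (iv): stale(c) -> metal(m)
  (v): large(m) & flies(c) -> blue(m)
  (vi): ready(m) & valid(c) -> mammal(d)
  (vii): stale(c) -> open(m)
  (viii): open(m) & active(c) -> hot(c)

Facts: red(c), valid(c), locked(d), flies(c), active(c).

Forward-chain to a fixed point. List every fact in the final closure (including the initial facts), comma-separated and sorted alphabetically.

active(c), flies(c), hot(c), locked(d), metal(m), open(m), red(c), stale(c), valid(c), visible(c)

Round 1 — (iii), derive stale(c).
Round 2 — (iv), (vii), derive metal(m), open(m).
Round 3 — (viii), derive hot(c).
Round 4 — (ii), derive visible(c).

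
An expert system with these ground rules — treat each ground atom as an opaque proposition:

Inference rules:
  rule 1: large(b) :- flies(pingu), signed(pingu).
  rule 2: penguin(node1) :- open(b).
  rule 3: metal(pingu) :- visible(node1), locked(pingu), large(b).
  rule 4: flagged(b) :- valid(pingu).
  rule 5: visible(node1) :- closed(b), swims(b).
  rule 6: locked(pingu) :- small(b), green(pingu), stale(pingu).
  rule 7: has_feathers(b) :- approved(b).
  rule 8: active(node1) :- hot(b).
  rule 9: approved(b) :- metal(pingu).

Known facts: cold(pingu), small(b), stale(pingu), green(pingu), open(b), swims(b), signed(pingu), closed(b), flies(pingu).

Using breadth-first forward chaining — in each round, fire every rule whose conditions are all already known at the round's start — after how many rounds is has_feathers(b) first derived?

4

Round 1 fires rule 1, rule 2, rule 5, rule 6, giving large(b), penguin(node1), visible(node1), locked(pingu).
Round 2 fires rule 3, giving metal(pingu).
Round 3 fires rule 9, giving approved(b).
Round 4 fires rule 7, giving has_feathers(b).
has_feathers(b) first appears in round 4.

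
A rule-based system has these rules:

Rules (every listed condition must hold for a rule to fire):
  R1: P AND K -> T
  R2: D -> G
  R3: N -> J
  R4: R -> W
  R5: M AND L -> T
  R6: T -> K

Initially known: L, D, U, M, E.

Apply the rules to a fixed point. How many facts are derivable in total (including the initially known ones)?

Round 1: R2 [D -> G]; R5 [M AND L -> T]. New: G, T.
Round 2: R6 [T -> K]. New: K.
Closure: {D, E, G, K, L, M, T, U} — 8 facts.

8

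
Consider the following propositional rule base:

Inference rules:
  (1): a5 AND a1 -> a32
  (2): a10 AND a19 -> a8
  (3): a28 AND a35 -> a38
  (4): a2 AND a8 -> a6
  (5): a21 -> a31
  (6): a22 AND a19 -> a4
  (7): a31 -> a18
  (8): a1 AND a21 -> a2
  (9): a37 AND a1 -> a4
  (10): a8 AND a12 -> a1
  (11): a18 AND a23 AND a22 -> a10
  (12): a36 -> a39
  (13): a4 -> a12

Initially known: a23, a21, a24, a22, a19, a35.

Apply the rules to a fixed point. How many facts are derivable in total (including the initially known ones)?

15

Round 1: (5) [a21 -> a31]; (6) [a22 AND a19 -> a4]. New: a31, a4.
Round 2: (7) [a31 -> a18]; (13) [a4 -> a12]. New: a18, a12.
Round 3: (11) [a18 AND a23 AND a22 -> a10]. New: a10.
Round 4: (2) [a10 AND a19 -> a8]. New: a8.
Round 5: (10) [a8 AND a12 -> a1]. New: a1.
Round 6: (8) [a1 AND a21 -> a2]. New: a2.
Round 7: (4) [a2 AND a8 -> a6]. New: a6.
Closure: {a1, a10, a12, a18, a19, a2, a21, a22, a23, a24, a31, a35, a4, a6, a8} — 15 facts.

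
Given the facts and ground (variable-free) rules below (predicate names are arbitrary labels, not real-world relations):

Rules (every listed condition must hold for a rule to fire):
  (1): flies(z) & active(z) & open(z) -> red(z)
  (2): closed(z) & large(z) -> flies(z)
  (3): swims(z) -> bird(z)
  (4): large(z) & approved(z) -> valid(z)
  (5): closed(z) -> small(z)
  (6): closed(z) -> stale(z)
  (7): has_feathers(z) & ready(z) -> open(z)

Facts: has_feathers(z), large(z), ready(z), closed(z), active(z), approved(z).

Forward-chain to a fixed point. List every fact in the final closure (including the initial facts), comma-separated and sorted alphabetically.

[1] (2) [closed(z) & large(z) -> flies(z)]; (4) [large(z) & approved(z) -> valid(z)]; (5) [closed(z) -> small(z)]; (6) [closed(z) -> stale(z)]; (7) [has_feathers(z) & ready(z) -> open(z)]. ⇒ new: flies(z), valid(z), small(z), stale(z), open(z).
[2] (1) [flies(z) & active(z) & open(z) -> red(z)]. ⇒ new: red(z).

active(z), approved(z), closed(z), flies(z), has_feathers(z), large(z), open(z), ready(z), red(z), small(z), stale(z), valid(z)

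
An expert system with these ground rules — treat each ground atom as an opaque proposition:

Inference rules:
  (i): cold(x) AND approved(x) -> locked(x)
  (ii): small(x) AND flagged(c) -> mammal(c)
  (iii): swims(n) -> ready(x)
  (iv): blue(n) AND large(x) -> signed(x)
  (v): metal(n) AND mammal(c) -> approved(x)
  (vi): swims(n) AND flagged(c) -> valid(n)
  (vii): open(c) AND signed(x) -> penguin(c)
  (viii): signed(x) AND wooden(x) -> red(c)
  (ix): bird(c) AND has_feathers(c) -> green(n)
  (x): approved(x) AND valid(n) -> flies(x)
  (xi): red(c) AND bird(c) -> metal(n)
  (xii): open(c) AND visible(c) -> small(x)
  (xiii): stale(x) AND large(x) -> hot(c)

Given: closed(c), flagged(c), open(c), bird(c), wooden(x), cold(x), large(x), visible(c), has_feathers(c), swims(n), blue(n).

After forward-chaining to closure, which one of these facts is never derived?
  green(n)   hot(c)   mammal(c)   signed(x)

[1] (iii) [swims(n) -> ready(x)]; (iv) [blue(n) AND large(x) -> signed(x)]; (vi) [swims(n) AND flagged(c) -> valid(n)]; (ix) [bird(c) AND has_feathers(c) -> green(n)]; (xii) [open(c) AND visible(c) -> small(x)]. ⇒ new: ready(x), signed(x), valid(n), green(n), small(x).
[2] (ii) [small(x) AND flagged(c) -> mammal(c)]; (vii) [open(c) AND signed(x) -> penguin(c)]; (viii) [signed(x) AND wooden(x) -> red(c)]. ⇒ new: mammal(c), penguin(c), red(c).
[3] (xi) [red(c) AND bird(c) -> metal(n)]. ⇒ new: metal(n).
[4] (v) [metal(n) AND mammal(c) -> approved(x)]. ⇒ new: approved(x).
[5] (i) [cold(x) AND approved(x) -> locked(x)]; (x) [approved(x) AND valid(n) -> flies(x)]. ⇒ new: locked(x), flies(x).
Derived: green(n) (round 1), signed(x) (round 1), mammal(c) (round 2). hot(c) never appears in any round.

hot(c)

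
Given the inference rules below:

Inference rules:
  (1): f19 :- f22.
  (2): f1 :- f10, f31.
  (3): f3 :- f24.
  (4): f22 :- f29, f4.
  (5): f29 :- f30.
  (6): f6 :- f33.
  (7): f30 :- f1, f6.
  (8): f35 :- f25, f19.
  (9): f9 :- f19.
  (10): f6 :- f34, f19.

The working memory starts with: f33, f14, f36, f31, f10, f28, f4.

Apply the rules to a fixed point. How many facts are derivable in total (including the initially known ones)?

14

Round 1: (2) [f1 :- f10, f31.]; (6) [f6 :- f33.]. New: f1, f6.
Round 2: (7) [f30 :- f1, f6.]. New: f30.
Round 3: (5) [f29 :- f30.]. New: f29.
Round 4: (4) [f22 :- f29, f4.]. New: f22.
Round 5: (1) [f19 :- f22.]. New: f19.
Round 6: (9) [f9 :- f19.]. New: f9.
Closure: {f1, f10, f14, f19, f22, f28, f29, f30, f31, f33, f36, f4, f6, f9} — 14 facts.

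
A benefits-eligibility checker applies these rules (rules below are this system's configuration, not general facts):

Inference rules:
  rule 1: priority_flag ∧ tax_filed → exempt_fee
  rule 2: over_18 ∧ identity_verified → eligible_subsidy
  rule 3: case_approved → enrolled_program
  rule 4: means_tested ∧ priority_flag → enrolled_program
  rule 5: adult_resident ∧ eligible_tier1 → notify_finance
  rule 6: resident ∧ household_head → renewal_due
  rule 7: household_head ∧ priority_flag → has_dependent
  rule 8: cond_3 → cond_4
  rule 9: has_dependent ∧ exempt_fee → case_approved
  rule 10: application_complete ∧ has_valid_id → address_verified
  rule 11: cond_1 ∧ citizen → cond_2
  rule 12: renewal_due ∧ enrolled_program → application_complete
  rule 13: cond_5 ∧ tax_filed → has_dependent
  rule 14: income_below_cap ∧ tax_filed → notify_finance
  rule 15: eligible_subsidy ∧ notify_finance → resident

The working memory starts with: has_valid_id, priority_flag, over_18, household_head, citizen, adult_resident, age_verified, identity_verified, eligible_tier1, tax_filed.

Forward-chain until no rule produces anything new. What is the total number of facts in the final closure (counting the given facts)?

Round 1: rule 1 [priority_flag ∧ tax_filed → exempt_fee]; rule 2 [over_18 ∧ identity_verified → eligible_subsidy]; rule 5 [adult_resident ∧ eligible_tier1 → notify_finance]; rule 7 [household_head ∧ priority_flag → has_dependent]. New: exempt_fee, eligible_subsidy, notify_finance, has_dependent.
Round 2: rule 9 [has_dependent ∧ exempt_fee → case_approved]; rule 15 [eligible_subsidy ∧ notify_finance → resident]. New: case_approved, resident.
Round 3: rule 3 [case_approved → enrolled_program]; rule 6 [resident ∧ household_head → renewal_due]. New: enrolled_program, renewal_due.
Round 4: rule 12 [renewal_due ∧ enrolled_program → application_complete]. New: application_complete.
Round 5: rule 10 [application_complete ∧ has_valid_id → address_verified]. New: address_verified.
Closure: {address_verified, adult_resident, age_verified, application_complete, case_approved, citizen, eligible_subsidy, eligible_tier1, enrolled_program, exempt_fee, has_dependent, has_valid_id, household_head, identity_verified, notify_finance, over_18, priority_flag, renewal_due, resident, tax_filed} — 20 facts.

20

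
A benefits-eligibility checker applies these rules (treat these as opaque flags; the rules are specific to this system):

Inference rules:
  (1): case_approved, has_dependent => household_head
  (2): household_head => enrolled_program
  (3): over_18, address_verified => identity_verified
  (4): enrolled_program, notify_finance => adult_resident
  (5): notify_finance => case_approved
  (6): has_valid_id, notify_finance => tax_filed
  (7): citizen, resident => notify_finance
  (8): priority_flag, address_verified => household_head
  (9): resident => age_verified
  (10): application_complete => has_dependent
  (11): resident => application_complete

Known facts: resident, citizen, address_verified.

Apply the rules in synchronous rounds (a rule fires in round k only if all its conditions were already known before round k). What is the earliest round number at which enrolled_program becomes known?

4

Round 1: (7) [citizen, resident => notify_finance]; (9) [resident => age_verified]; (11) [resident => application_complete]. Adds notify_finance, age_verified, application_complete.
Round 2: (5) [notify_finance => case_approved]; (10) [application_complete => has_dependent]. Adds case_approved, has_dependent.
Round 3: (1) [case_approved, has_dependent => household_head]. Adds household_head.
Round 4: (2) [household_head => enrolled_program]. Adds enrolled_program.
enrolled_program first appears in round 4.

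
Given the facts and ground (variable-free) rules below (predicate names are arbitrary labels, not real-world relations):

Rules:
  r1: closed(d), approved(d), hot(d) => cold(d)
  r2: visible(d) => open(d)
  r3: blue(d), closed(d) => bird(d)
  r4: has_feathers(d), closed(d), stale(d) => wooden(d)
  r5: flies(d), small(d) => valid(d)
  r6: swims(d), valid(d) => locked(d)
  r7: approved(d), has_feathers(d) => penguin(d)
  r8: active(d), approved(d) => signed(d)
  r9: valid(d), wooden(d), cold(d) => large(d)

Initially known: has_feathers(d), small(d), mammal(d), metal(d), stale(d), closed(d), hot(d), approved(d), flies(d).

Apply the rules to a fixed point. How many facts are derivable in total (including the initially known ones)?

Round 1: r1 [closed(d), approved(d), hot(d) => cold(d)]; r4 [has_feathers(d), closed(d), stale(d) => wooden(d)]; r5 [flies(d), small(d) => valid(d)]; r7 [approved(d), has_feathers(d) => penguin(d)]. Adds cold(d), wooden(d), valid(d), penguin(d).
Round 2: r9 [valid(d), wooden(d), cold(d) => large(d)]. Adds large(d).
Closure: {approved(d), closed(d), cold(d), flies(d), has_feathers(d), hot(d), large(d), mammal(d), metal(d), penguin(d), small(d), stale(d), valid(d), wooden(d)} — 14 facts.

14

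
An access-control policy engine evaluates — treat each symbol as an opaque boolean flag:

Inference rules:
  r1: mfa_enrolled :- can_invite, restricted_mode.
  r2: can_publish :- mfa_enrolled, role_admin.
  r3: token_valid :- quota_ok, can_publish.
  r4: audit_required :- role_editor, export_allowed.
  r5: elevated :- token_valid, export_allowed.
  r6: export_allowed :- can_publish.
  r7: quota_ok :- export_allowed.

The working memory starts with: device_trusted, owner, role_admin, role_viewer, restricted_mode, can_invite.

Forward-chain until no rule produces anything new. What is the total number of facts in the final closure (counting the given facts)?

Round 1 — r1, derive mfa_enrolled.
Round 2 — r2, derive can_publish.
Round 3 — r6, derive export_allowed.
Round 4 — r7, derive quota_ok.
Round 5 — r3, derive token_valid.
Round 6 — r5, derive elevated.
Closure: {can_invite, can_publish, device_trusted, elevated, export_allowed, mfa_enrolled, owner, quota_ok, restricted_mode, role_admin, role_viewer, token_valid} — 12 facts.

12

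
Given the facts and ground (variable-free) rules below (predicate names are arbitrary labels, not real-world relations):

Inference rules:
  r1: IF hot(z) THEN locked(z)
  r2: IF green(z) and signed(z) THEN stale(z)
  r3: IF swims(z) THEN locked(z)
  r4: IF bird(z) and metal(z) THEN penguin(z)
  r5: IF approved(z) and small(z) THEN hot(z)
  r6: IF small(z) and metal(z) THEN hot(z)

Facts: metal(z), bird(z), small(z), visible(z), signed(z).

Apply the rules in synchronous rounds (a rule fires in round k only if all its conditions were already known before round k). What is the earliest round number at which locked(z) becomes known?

2

Round 1: r4 [IF bird(z) and metal(z) THEN penguin(z)]; r6 [IF small(z) and metal(z) THEN hot(z)]. Adds penguin(z), hot(z).
Round 2: r1 [IF hot(z) THEN locked(z)]. Adds locked(z).
locked(z) first appears in round 2.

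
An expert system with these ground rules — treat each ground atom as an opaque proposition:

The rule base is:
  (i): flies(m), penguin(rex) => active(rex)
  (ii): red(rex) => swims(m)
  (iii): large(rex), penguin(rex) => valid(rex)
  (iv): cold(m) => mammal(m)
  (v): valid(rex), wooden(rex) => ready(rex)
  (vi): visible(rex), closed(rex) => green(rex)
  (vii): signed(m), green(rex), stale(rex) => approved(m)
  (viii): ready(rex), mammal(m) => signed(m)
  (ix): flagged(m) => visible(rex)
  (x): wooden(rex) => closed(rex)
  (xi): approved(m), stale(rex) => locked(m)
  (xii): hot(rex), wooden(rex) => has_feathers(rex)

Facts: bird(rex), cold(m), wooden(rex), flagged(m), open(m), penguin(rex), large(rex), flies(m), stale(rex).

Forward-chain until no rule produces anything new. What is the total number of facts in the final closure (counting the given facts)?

19

Round 1: (i) [flies(m), penguin(rex) => active(rex)]; (iii) [large(rex), penguin(rex) => valid(rex)]; (iv) [cold(m) => mammal(m)]; (ix) [flagged(m) => visible(rex)]; (x) [wooden(rex) => closed(rex)]. New: active(rex), valid(rex), mammal(m), visible(rex), closed(rex).
Round 2: (v) [valid(rex), wooden(rex) => ready(rex)]; (vi) [visible(rex), closed(rex) => green(rex)]. New: ready(rex), green(rex).
Round 3: (viii) [ready(rex), mammal(m) => signed(m)]. New: signed(m).
Round 4: (vii) [signed(m), green(rex), stale(rex) => approved(m)]. New: approved(m).
Round 5: (xi) [approved(m), stale(rex) => locked(m)]. New: locked(m).
Closure: {active(rex), approved(m), bird(rex), closed(rex), cold(m), flagged(m), flies(m), green(rex), large(rex), locked(m), mammal(m), open(m), penguin(rex), ready(rex), signed(m), stale(rex), valid(rex), visible(rex), wooden(rex)} — 19 facts.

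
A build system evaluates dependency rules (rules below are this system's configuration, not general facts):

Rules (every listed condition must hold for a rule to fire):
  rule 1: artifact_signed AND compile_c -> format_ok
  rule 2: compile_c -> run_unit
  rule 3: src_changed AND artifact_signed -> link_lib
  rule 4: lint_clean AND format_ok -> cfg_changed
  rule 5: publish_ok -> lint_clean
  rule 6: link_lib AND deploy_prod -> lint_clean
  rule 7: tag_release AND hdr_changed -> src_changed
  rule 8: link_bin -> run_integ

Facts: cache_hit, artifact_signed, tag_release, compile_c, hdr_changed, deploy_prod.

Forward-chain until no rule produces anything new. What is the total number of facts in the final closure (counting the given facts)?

Round 1: rule 1 [artifact_signed AND compile_c -> format_ok]; rule 2 [compile_c -> run_unit]; rule 7 [tag_release AND hdr_changed -> src_changed]. Adds format_ok, run_unit, src_changed.
Round 2: rule 3 [src_changed AND artifact_signed -> link_lib]. Adds link_lib.
Round 3: rule 6 [link_lib AND deploy_prod -> lint_clean]. Adds lint_clean.
Round 4: rule 4 [lint_clean AND format_ok -> cfg_changed]. Adds cfg_changed.
Closure: {artifact_signed, cache_hit, cfg_changed, compile_c, deploy_prod, format_ok, hdr_changed, link_lib, lint_clean, run_unit, src_changed, tag_release} — 12 facts.

12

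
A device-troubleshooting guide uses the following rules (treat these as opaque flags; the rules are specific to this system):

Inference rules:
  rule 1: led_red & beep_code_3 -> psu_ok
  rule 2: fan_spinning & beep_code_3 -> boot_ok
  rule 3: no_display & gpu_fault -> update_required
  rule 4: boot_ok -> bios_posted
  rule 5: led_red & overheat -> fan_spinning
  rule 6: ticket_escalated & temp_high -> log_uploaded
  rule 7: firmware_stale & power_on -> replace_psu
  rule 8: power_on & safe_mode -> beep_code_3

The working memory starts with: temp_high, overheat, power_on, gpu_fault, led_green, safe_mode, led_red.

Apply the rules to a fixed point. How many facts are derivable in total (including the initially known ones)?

Round 1 fires rule 5, rule 8, giving fan_spinning, beep_code_3.
Round 2 fires rule 1, rule 2, giving psu_ok, boot_ok.
Round 3 fires rule 4, giving bios_posted.
Closure: {beep_code_3, bios_posted, boot_ok, fan_spinning, gpu_fault, led_green, led_red, overheat, power_on, psu_ok, safe_mode, temp_high} — 12 facts.

12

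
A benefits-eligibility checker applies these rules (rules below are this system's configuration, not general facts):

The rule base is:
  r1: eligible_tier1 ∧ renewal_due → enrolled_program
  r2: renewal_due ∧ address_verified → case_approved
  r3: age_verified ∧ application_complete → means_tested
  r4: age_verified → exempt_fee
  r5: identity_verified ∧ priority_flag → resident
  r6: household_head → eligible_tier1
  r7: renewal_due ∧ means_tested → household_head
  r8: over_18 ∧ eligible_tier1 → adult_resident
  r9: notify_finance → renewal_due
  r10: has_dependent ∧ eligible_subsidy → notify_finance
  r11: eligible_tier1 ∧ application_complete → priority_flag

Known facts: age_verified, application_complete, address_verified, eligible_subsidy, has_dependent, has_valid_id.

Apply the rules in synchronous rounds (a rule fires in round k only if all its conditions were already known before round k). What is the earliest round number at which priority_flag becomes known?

Round 1 — r3, r4, r10, derive means_tested, exempt_fee, notify_finance.
Round 2 — r9, derive renewal_due.
Round 3 — r2, r7, derive case_approved, household_head.
Round 4 — r6, derive eligible_tier1.
Round 5 — r1, r11, derive enrolled_program, priority_flag.
priority_flag first appears in round 5.

5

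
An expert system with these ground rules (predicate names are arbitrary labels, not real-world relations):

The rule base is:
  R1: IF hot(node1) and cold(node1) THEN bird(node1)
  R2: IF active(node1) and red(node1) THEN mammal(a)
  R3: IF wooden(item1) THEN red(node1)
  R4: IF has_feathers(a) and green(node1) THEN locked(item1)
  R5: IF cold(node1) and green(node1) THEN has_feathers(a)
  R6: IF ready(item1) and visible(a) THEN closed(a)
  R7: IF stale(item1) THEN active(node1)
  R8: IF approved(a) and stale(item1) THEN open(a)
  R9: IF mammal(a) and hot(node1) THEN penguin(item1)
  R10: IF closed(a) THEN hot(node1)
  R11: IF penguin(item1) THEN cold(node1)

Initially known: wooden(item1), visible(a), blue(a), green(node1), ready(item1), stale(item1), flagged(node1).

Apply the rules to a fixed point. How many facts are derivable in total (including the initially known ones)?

Round 1: R3 [IF wooden(item1) THEN red(node1)]; R6 [IF ready(item1) and visible(a) THEN closed(a)]; R7 [IF stale(item1) THEN active(node1)]. Adds red(node1), closed(a), active(node1).
Round 2: R2 [IF active(node1) and red(node1) THEN mammal(a)]; R10 [IF closed(a) THEN hot(node1)]. Adds mammal(a), hot(node1).
Round 3: R9 [IF mammal(a) and hot(node1) THEN penguin(item1)]. Adds penguin(item1).
Round 4: R11 [IF penguin(item1) THEN cold(node1)]. Adds cold(node1).
Round 5: R1 [IF hot(node1) and cold(node1) THEN bird(node1)]; R5 [IF cold(node1) and green(node1) THEN has_feathers(a)]. Adds bird(node1), has_feathers(a).
Round 6: R4 [IF has_feathers(a) and green(node1) THEN locked(item1)]. Adds locked(item1).
Closure: {active(node1), bird(node1), blue(a), closed(a), cold(node1), flagged(node1), green(node1), has_feathers(a), hot(node1), locked(item1), mammal(a), penguin(item1), ready(item1), red(node1), stale(item1), visible(a), wooden(item1)} — 17 facts.

17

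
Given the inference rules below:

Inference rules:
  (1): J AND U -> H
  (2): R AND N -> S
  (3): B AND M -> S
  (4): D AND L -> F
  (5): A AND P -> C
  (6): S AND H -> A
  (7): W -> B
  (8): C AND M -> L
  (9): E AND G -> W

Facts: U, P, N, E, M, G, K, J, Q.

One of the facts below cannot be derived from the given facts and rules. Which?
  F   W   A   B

Round 1 — (1), (9), derive H, W.
Round 2 — (7), derive B.
Round 3 — (3), derive S.
Round 4 — (6), derive A.
Round 5 — (5), derive C.
Round 6 — (8), derive L.
Derived: W (round 1), A (round 4), B (round 2). F never appears in any round.

F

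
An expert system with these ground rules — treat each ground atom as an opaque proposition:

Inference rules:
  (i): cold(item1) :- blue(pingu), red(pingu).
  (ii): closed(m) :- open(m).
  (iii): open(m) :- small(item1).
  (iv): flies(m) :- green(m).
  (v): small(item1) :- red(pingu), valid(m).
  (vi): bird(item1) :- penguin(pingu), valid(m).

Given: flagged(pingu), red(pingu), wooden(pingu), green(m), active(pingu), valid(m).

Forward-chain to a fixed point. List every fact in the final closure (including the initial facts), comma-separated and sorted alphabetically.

active(pingu), closed(m), flagged(pingu), flies(m), green(m), open(m), red(pingu), small(item1), valid(m), wooden(pingu)

Round 1: (iv) [flies(m) :- green(m).]; (v) [small(item1) :- red(pingu), valid(m).]. New: flies(m), small(item1).
Round 2: (iii) [open(m) :- small(item1).]. New: open(m).
Round 3: (ii) [closed(m) :- open(m).]. New: closed(m).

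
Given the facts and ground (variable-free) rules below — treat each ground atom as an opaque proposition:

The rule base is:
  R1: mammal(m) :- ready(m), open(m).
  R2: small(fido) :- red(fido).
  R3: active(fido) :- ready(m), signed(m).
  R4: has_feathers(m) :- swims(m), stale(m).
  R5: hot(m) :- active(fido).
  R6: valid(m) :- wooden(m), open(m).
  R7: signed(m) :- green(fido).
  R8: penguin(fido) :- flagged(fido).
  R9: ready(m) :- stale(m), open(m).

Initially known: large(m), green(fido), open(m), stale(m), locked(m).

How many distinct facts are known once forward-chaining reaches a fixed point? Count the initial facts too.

Round 1: R7 [signed(m) :- green(fido).]; R9 [ready(m) :- stale(m), open(m).]. New: signed(m), ready(m).
Round 2: R1 [mammal(m) :- ready(m), open(m).]; R3 [active(fido) :- ready(m), signed(m).]. New: mammal(m), active(fido).
Round 3: R5 [hot(m) :- active(fido).]. New: hot(m).
Closure: {active(fido), green(fido), hot(m), large(m), locked(m), mammal(m), open(m), ready(m), signed(m), stale(m)} — 10 facts.

10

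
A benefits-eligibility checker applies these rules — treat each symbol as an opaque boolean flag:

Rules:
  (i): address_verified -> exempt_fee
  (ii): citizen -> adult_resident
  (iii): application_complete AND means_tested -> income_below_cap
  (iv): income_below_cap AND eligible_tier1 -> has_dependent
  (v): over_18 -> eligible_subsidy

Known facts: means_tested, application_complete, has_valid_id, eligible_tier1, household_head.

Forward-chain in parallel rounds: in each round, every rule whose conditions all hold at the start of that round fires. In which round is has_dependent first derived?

2

Round 1 fires (iii), giving income_below_cap.
Round 2 fires (iv), giving has_dependent.
has_dependent first appears in round 2.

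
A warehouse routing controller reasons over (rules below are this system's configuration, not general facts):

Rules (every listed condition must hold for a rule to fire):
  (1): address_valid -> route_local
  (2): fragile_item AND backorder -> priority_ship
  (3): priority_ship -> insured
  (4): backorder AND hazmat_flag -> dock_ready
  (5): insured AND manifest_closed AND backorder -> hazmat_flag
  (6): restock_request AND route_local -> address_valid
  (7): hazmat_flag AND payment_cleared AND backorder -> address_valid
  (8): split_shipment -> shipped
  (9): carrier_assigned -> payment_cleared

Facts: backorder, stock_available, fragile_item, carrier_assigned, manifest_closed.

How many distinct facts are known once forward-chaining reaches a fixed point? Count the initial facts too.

Round 1: (2) [fragile_item AND backorder -> priority_ship]; (9) [carrier_assigned -> payment_cleared]. Adds priority_ship, payment_cleared.
Round 2: (3) [priority_ship -> insured]. Adds insured.
Round 3: (5) [insured AND manifest_closed AND backorder -> hazmat_flag]. Adds hazmat_flag.
Round 4: (4) [backorder AND hazmat_flag -> dock_ready]; (7) [hazmat_flag AND payment_cleared AND backorder -> address_valid]. Adds dock_ready, address_valid.
Round 5: (1) [address_valid -> route_local]. Adds route_local.
Closure: {address_valid, backorder, carrier_assigned, dock_ready, fragile_item, hazmat_flag, insured, manifest_closed, payment_cleared, priority_ship, route_local, stock_available} — 12 facts.

12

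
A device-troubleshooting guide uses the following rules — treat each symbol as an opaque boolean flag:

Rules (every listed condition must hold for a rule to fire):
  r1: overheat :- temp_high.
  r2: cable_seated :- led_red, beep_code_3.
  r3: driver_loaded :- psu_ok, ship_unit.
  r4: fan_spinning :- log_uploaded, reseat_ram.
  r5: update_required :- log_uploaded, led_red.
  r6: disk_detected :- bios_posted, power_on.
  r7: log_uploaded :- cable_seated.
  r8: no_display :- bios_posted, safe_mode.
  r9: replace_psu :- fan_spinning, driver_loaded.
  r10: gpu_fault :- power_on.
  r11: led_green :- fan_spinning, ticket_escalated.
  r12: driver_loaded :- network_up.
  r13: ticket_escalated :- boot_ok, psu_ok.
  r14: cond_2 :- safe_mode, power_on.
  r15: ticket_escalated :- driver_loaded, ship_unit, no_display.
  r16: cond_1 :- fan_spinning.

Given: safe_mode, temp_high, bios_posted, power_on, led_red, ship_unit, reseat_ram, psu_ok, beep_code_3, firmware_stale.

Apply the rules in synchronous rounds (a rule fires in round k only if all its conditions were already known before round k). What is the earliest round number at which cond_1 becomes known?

4

Round 1 — r1, r2, r3, r6, r8, r10, r14, derive overheat, cable_seated, driver_loaded, disk_detected, no_display, gpu_fault, cond_2.
Round 2 — r7, r15, derive log_uploaded, ticket_escalated.
Round 3 — r4, r5, derive fan_spinning, update_required.
Round 4 — r9, r11, r16, derive replace_psu, led_green, cond_1.
cond_1 first appears in round 4.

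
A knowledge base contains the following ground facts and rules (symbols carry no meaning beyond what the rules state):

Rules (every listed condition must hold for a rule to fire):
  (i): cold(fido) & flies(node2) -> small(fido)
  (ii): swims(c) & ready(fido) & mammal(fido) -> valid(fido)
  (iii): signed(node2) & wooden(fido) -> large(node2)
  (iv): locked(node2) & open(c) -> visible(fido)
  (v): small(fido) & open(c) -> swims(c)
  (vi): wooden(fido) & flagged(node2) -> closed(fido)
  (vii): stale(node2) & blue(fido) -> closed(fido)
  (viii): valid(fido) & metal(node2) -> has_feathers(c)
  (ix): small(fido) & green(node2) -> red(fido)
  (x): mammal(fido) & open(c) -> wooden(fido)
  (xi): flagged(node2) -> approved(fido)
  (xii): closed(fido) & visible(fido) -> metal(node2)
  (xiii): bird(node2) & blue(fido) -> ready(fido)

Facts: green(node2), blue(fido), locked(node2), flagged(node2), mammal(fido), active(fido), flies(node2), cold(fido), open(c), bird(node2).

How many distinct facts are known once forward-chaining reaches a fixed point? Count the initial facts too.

Round 1: (i) [cold(fido) & flies(node2) -> small(fido)]; (iv) [locked(node2) & open(c) -> visible(fido)]; (x) [mammal(fido) & open(c) -> wooden(fido)]; (xi) [flagged(node2) -> approved(fido)]; (xiii) [bird(node2) & blue(fido) -> ready(fido)]. New: small(fido), visible(fido), wooden(fido), approved(fido), ready(fido).
Round 2: (v) [small(fido) & open(c) -> swims(c)]; (vi) [wooden(fido) & flagged(node2) -> closed(fido)]; (ix) [small(fido) & green(node2) -> red(fido)]. New: swims(c), closed(fido), red(fido).
Round 3: (ii) [swims(c) & ready(fido) & mammal(fido) -> valid(fido)]; (xii) [closed(fido) & visible(fido) -> metal(node2)]. New: valid(fido), metal(node2).
Round 4: (viii) [valid(fido) & metal(node2) -> has_feathers(c)]. New: has_feathers(c).
Closure: {active(fido), approved(fido), bird(node2), blue(fido), closed(fido), cold(fido), flagged(node2), flies(node2), green(node2), has_feathers(c), locked(node2), mammal(fido), metal(node2), open(c), ready(fido), red(fido), small(fido), swims(c), valid(fido), visible(fido), wooden(fido)} — 21 facts.

21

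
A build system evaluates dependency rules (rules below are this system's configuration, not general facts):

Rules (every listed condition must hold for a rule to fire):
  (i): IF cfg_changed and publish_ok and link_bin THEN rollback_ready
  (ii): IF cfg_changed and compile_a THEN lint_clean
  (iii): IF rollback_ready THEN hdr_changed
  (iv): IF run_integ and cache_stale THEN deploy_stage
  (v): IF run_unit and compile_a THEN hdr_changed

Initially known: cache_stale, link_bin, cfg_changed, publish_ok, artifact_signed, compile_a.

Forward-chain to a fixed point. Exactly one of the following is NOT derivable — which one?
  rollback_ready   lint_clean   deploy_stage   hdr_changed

deploy_stage

[1] (i) [IF cfg_changed and publish_ok and link_bin THEN rollback_ready]; (ii) [IF cfg_changed and compile_a THEN lint_clean]. ⇒ new: rollback_ready, lint_clean.
[2] (iii) [IF rollback_ready THEN hdr_changed]. ⇒ new: hdr_changed.
Derived: rollback_ready (round 1), lint_clean (round 1), hdr_changed (round 2). deploy_stage never appears in any round.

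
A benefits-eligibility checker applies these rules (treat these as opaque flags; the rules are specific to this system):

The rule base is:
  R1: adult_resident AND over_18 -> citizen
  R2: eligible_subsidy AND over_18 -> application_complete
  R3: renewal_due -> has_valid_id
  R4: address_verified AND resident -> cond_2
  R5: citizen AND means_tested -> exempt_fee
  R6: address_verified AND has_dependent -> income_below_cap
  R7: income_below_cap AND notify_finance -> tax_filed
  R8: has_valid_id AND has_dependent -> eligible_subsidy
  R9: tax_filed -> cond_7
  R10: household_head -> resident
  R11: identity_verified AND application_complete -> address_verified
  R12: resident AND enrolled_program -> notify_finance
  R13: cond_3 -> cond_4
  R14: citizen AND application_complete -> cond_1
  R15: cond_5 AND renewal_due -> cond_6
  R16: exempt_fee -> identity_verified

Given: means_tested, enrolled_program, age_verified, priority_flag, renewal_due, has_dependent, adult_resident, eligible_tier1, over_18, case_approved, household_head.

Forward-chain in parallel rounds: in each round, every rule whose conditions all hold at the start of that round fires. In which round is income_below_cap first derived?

5

[1] R1 [adult_resident AND over_18 -> citizen]; R3 [renewal_due -> has_valid_id]; R10 [household_head -> resident]. ⇒ new: citizen, has_valid_id, resident.
[2] R5 [citizen AND means_tested -> exempt_fee]; R8 [has_valid_id AND has_dependent -> eligible_subsidy]; R12 [resident AND enrolled_program -> notify_finance]. ⇒ new: exempt_fee, eligible_subsidy, notify_finance.
[3] R2 [eligible_subsidy AND over_18 -> application_complete]; R16 [exempt_fee -> identity_verified]. ⇒ new: application_complete, identity_verified.
[4] R11 [identity_verified AND application_complete -> address_verified]; R14 [citizen AND application_complete -> cond_1]. ⇒ new: address_verified, cond_1.
[5] R4 [address_verified AND resident -> cond_2]; R6 [address_verified AND has_dependent -> income_below_cap]. ⇒ new: cond_2, income_below_cap.
income_below_cap first appears in round 5.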